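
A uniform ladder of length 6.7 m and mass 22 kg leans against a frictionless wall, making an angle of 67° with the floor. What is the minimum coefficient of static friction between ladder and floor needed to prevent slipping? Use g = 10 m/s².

Taking torques about the foot of the ladder:
Ladder weight 22×10 = 220 N acts at 3.35 m along the ladder; its horizontal arm is 3.35·cos67° = 1.309 m → τ = 288 N·m clockwise.
Wall normal N acts horizontally at the top; its moment arm is the height L sinθ = 6.7·sin67° = 6.167 m, counterclockwise.
Balancing moments: N × 6.167 = 288, giving N = 46.7 N.
ΣFx = 0 ⇒ f = N_wall = 46.7 N. ΣFy = 0 ⇒ N_floor = 220 N.
μ_min = f / N_floor = 46.7 / 220 = 0.212.

μ_min ≈ 0.212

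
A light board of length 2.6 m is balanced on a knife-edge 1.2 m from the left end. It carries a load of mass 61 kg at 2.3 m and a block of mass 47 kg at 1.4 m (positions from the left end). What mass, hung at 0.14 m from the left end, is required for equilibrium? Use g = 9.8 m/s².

m ≈ 72.2 kg

Take moments about the knife-edge (at 1.2 m from the left end).
Load: 61 × 9.8 = 597.8 N down at 2.3 m → arm 1.1 m, τ = 597.8 × 1.1 = 657.6 N·m clockwise.
Block: 47 × 9.8 = 460.6 N down at 1.4 m → arm 0.2 m, τ = 460.6 × 0.2 = 92.12 N·m clockwise.
Net moment of known loads = 749.7 N·m clockwise.
An unknown mass m at 0.14 m has arm 1.06 m; its moment is m·g·1.06 counterclockwise.
Στ = 0 ⇒ m × 9.8 × 1.06 = 749.7 ⇒ m = 749.7 / (9.8 × 1.06) = 72.2 kg.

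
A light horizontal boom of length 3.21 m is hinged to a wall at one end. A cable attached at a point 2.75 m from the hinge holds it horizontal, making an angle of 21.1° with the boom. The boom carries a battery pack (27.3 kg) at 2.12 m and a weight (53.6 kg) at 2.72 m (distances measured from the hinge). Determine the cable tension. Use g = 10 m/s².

Sum moments about the hinge (the unknown hinge reaction has zero arm there).
Battery pack: 27.3 × 10 = 273 N down at 2.12 m → arm 2.12 m, τ = 273 × 2.12 = 578.8 N·m clockwise.
Weight: 53.6 × 10 = 536 N down at 2.72 m → arm 2.72 m, τ = 536 × 2.72 = 1458 N·m clockwise.
Total clockwise load moment = 2037 N·m.
The cable tension T acts at 2.75 m; only its component perpendicular to the boom, T sinθ, produces torque. sin 21.1° = 0.36.
Στ = 0 ⇒ T × 2.75 × 0.36 = 2037 ⇒ T = 2037 / 0.99 = 2060 N.

T ≈ 2060 N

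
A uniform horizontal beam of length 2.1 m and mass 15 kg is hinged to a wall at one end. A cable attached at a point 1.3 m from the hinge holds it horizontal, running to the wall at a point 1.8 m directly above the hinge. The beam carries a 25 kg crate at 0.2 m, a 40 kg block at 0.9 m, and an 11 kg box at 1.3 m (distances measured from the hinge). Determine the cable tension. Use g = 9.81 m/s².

About the hinge:
Beam weight: 15 × 9.81 = 147.2 N down at 1.05 m → arm 1.05 m, τ = 147.2 × 1.05 = 154.6 N·m clockwise.
Crate: 25 × 9.81 = 245.2 N down at 0.2 m → arm 0.2 m, τ = 245.2 × 0.2 = 49.04 N·m clockwise.
Block: 40 × 9.81 = 392.4 N down at 0.9 m → arm 0.9 m, τ = 392.4 × 0.9 = 353.2 N·m clockwise.
Box: 11 × 9.81 = 107.9 N down at 1.3 m → arm 1.3 m, τ = 107.9 × 1.3 = 140.3 N·m clockwise.
Total clockwise load moment = 697.1 N·m.
The cable tension T acts at 1.3 m; only its component perpendicular to the beam, T sinθ, produces torque. sinθ = h/√(h²+d²) = 1.8/√(1.8²+1.3²) = 0.8107.
Setting net torque to zero: T × 1.3 × 0.8107 = 697.1 → T = 697.1 / 1.054 = 661 N.

T ≈ 661 N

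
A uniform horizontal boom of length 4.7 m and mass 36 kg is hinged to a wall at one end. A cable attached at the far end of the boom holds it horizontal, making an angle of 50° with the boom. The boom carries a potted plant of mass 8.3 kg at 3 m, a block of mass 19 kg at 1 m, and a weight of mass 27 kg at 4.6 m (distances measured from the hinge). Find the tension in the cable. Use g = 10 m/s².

Sum moments about the hinge (the unknown hinge reaction has zero arm there).
Beam weight: 36 × 10 = 360 N down at 2.35 m → arm 2.35 m, τ = 360 × 2.35 = 846 N·m clockwise.
Potted plant: 8.3 × 10 = 83 N down at 3 m → arm 3 m, τ = 83 × 3 = 249 N·m clockwise.
Block: 19 × 10 = 190 N down at 1 m → arm 1 m, τ = 190 × 1 = 190 N·m clockwise.
Weight: 27 × 10 = 270 N down at 4.6 m → arm 4.6 m, τ = 270 × 4.6 = 1242 N·m clockwise.
Total clockwise load moment = 2527 N·m.
The cable tension T acts at 4.7 m; only its component perpendicular to the boom, T sinθ, produces torque. sin 50° = 0.766.
Setting net torque to zero: T × 4.7 × 0.766 = 2527 → T = 2527 / 3.6 = 702 N.

T ≈ 702 N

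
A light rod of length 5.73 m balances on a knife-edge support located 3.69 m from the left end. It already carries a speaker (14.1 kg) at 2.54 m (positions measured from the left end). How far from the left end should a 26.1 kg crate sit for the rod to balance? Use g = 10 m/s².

x ≈ 4.31 m from the left end

About the knife-edge support (at 3.69 m from the left end):
Speaker: 14.1 × 10 = 141 N down at 2.54 m → arm 1.15 m, τ = 141 × 1.15 = 162.1 N·m counterclockwise.
Net moment of existing loads = 162.1 N·m counterclockwise.
The crate weighs 26.1 × 10 = 261 N and must supply an equal clockwise moment, so its lever arm about the knife-edge support is 162.1 / 261 = 0.621 m.
That puts it at 3.69 + 0.621 = 4.31 m from the left end.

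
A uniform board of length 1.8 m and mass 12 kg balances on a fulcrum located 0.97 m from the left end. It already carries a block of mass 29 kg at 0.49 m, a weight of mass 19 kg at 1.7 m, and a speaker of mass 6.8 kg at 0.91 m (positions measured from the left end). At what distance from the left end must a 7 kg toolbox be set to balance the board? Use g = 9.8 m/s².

x ≈ 1.16 m from the left end

Choose the fulcrum (at 0.97 m from the left end) as the axis so the support reaction has zero arm there.
Beam weight: 12 × 9.8 = 117.6 N down at 0.9 m → arm 0.07 m, τ = 117.6 × 0.07 = 8.232 N·m counterclockwise.
Block: 29 × 9.8 = 284.2 N down at 0.49 m → arm 0.48 m, τ = 284.2 × 0.48 = 136.4 N·m counterclockwise.
Weight: 19 × 9.8 = 186.2 N down at 1.7 m → arm 0.73 m, τ = 186.2 × 0.73 = 135.9 N·m clockwise.
Speaker: 6.8 × 9.8 = 66.64 N down at 0.91 m → arm 0.06 m, τ = 66.64 × 0.06 = 3.998 N·m counterclockwise.
Net moment of existing loads = 12.73 N·m counterclockwise.
The toolbox weighs 7 × 9.8 = 68.6 N and must supply an equal clockwise moment, so its lever arm about the fulcrum is 12.73 / 68.6 = 0.186 m.
That puts it at 0.97 + 0.186 = 1.16 m from the left end.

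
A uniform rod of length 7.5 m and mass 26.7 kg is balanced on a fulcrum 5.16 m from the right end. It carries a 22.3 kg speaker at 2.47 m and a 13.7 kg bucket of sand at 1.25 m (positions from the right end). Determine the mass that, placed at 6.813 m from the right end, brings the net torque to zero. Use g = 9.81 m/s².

Take moments about the fulcrum (at 5.16 m from the right end).
Beam weight: 26.7 × 9.81 = 261.9 N down at 3.75 m → arm 1.41 m, τ = 261.9 × 1.41 = 369.3 N·m clockwise.
Speaker: 22.3 × 9.81 = 218.8 N down at 2.47 m → arm 2.69 m, τ = 218.8 × 2.69 = 588.6 N·m clockwise.
Bucket of sand: 13.7 × 9.81 = 134.4 N down at 1.25 m → arm 3.91 m, τ = 134.4 × 3.91 = 525.5 N·m clockwise.
Net moment of known loads = 1483 N·m clockwise.
An unknown mass m at 6.813 m has arm 1.653 m; its moment is m·g·1.653 counterclockwise.
For rotational equilibrium, m × 9.81 × 1.653 = 1483, so m = 1483 / (9.81 × 1.653) = 91.5 kg.

m ≈ 91.5 kg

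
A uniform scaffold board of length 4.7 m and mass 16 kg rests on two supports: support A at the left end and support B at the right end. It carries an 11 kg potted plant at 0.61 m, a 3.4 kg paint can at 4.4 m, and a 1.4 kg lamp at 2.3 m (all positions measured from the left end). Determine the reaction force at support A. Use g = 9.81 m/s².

About support B:
Beam weight: 16 × 9.81 = 157 N down at 2.35 m → arm 2.35 m, τ = 157 × 2.35 = 368.9 N·m counterclockwise.
Potted plant: 11 × 9.81 = 107.9 N down at 0.61 m → arm 4.09 m, τ = 107.9 × 4.09 = 441.3 N·m counterclockwise.
Paint can: 3.4 × 9.81 = 33.35 N down at 4.4 m → arm 0.3 m, τ = 33.35 × 0.3 = 10.01 N·m counterclockwise.
Lamp: 1.4 × 9.81 = 13.73 N down at 2.3 m → arm 2.4 m, τ = 13.73 × 2.4 = 32.95 N·m counterclockwise.
Net load moment about support B = 853.2 N·m counterclockwise.
Reaction R at support A is upward at 0 m, arm 4.7 m → moment R × 4.7 clockwise.
Setting net torque to zero: R × 4.7 = 853.2 → R = 182 N.

R_A ≈ 182 N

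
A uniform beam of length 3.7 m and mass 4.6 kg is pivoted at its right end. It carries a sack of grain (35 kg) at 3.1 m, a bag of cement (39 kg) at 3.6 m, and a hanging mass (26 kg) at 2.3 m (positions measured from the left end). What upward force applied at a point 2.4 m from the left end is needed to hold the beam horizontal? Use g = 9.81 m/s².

Sum moments about the right end (the unknown pivot reaction has zero arm there).
Beam weight: 4.6 × 9.81 = 45.13 N down at 1.85 m → arm 1.85 m, τ = 45.13 × 1.85 = 83.49 N·m counterclockwise.
Sack of grain: 35 × 9.81 = 343.4 N down at 3.1 m → arm 0.6 m, τ = 343.4 × 0.6 = 206 N·m counterclockwise.
Bag of cement: 39 × 9.81 = 382.6 N down at 3.6 m → arm 0.1 m, τ = 382.6 × 0.1 = 38.26 N·m counterclockwise.
Hanging mass: 26 × 9.81 = 255.1 N down at 2.3 m → arm 1.4 m, τ = 255.1 × 1.4 = 357.1 N·m counterclockwise.
Net moment of the loads = 684.9 N·m counterclockwise.
The upward force F acts at a point 2.4 m from the left end, arm 1.3 m, giving F × 1.3 clockwise.
Στ = 0 ⇒ F × 1.3 = 684.9 ⇒ F = 684.9 / 1.3 = 527 N.

F ≈ 527 N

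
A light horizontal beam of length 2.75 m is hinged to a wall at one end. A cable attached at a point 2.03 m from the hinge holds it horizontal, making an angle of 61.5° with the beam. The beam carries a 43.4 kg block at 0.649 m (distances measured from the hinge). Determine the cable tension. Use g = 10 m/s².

T ≈ 158 N

Taking torques about the hinge:
Block: 43.4 × 10 = 434 N down at 0.649 m → arm 0.649 m, τ = 434 × 0.649 = 281.7 N·m clockwise.
Total clockwise load moment = 281.7 N·m.
The cable tension T acts at 2.03 m; only its component perpendicular to the beam, T sinθ, produces torque. sin 61.5° = 0.8788.
For rotational equilibrium, T × 2.03 × 0.8788 = 281.7, so T = 281.7 / 1.784 = 158 N.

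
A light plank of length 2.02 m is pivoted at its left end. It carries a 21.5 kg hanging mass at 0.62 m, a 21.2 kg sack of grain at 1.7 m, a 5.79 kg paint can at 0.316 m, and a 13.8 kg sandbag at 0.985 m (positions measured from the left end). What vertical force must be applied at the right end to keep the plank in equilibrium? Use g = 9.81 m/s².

F ≈ 315 N

Take moments about the left end.
Hanging mass: 21.5 × 9.81 = 210.9 N down at 0.62 m → arm 0.62 m, τ = 210.9 × 0.62 = 130.8 N·m clockwise.
Sack of grain: 21.2 × 9.81 = 208 N down at 1.7 m → arm 1.7 m, τ = 208 × 1.7 = 353.6 N·m clockwise.
Paint can: 5.79 × 9.81 = 56.8 N down at 0.316 m → arm 0.316 m, τ = 56.8 × 0.316 = 17.95 N·m clockwise.
Sandbag: 13.8 × 9.81 = 135.4 N down at 0.985 m → arm 0.985 m, τ = 135.4 × 0.985 = 133.4 N·m clockwise.
Net moment of the loads = 635.8 N·m clockwise.
The upward force F acts at the right end, arm 2.02 m, giving F × 2.02 counterclockwise.
Στ = 0 ⇒ F × 2.02 = 635.8 ⇒ F = 635.8 / 2.02 = 315 N.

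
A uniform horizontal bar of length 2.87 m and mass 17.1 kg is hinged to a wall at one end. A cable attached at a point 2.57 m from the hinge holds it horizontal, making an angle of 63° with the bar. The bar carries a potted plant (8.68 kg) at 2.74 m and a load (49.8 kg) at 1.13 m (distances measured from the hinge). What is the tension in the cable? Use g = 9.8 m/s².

T ≈ 448 N

Take moments about the hinge.
Beam weight: 17.1 × 9.8 = 167.6 N down at 1.435 m → arm 1.435 m, τ = 167.6 × 1.435 = 240.5 N·m clockwise.
Potted plant: 8.68 × 9.8 = 85.06 N down at 2.74 m → arm 2.74 m, τ = 85.06 × 2.74 = 233.1 N·m clockwise.
Load: 49.8 × 9.8 = 488 N down at 1.13 m → arm 1.13 m, τ = 488 × 1.13 = 551.4 N·m clockwise.
Total clockwise load moment = 1025 N·m.
The cable tension T acts at 2.57 m; only its component perpendicular to the bar, T sinθ, produces torque. sin 63° = 0.891.
Balancing moments: T × 2.57 × 0.891 = 1025, giving T = 1025 / 2.29 = 448 N.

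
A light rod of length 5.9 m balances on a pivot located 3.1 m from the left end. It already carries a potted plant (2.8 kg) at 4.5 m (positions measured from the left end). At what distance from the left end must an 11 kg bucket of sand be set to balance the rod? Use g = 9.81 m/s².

x ≈ 2.74 m from the left end

Take moments about the pivot (at 3.1 m from the left end).
Potted plant: 2.8 × 9.81 = 27.47 N down at 4.5 m → arm 1.4 m, τ = 27.47 × 1.4 = 38.46 N·m clockwise.
Net moment of existing loads = 38.46 N·m clockwise.
The bucket of sand weighs 11 × 9.81 = 107.9 N and must supply an equal counterclockwise moment, so its lever arm about the pivot is 38.46 / 107.9 = 0.356 m.
That puts it at 3.1 − 0.356 = 2.74 m from the left end.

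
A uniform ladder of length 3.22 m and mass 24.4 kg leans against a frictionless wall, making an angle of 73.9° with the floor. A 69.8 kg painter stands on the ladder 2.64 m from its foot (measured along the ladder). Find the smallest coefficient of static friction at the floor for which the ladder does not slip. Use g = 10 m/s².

μ_min ≈ 0.213

Taking torques about the foot of the ladder:
Ladder weight 24.4×10 = 244 N acts at 1.61 m along the ladder; its horizontal arm is 1.61·cos73.9° = 0.4465 m → τ = 108.9 N·m clockwise.
Painter: 69.8×10 = 698 N at 2.64 m → arm 0.7321 m → τ = 511 N·m clockwise.
Wall normal N acts horizontally at the top; its moment arm is the height L sinθ = 3.22·sin73.9° = 3.094 m, counterclockwise.
Balancing moments: N × 3.094 = 619.9, giving N = 200.4 N.
ΣFx = 0 ⇒ f = N_wall = 200.4 N. ΣFy = 0 ⇒ N_floor = 942 N.
μ_min = f / N_floor = 200.4 / 942 = 0.213.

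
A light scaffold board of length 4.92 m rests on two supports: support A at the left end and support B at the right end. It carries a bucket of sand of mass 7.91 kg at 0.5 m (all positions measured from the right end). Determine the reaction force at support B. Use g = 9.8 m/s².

Sum moments about support A (its reaction then has zero moment arm).
Bucket of sand: 7.91 × 9.8 = 77.52 N down at 0.5 m → arm 4.42 m, τ = 77.52 × 4.42 = 342.6 N·m clockwise.
Net load moment about support A = 342.6 N·m clockwise.
Reaction R at support B is upward at 0 m, arm 4.92 m → moment R × 4.92 counterclockwise.
Setting net torque to zero: R × 4.92 = 342.6 → R = 69.6 N.

R_B ≈ 69.6 N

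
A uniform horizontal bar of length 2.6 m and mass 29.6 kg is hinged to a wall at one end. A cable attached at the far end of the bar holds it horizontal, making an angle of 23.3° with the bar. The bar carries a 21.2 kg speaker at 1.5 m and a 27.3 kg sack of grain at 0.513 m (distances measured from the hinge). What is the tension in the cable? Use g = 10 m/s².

Taking torques about the hinge:
Beam weight: 29.6 × 10 = 296 N down at 1.3 m → arm 1.3 m, τ = 296 × 1.3 = 384.8 N·m clockwise.
Speaker: 21.2 × 10 = 212 N down at 1.5 m → arm 1.5 m, τ = 212 × 1.5 = 318 N·m clockwise.
Sack of grain: 27.3 × 10 = 273 N down at 0.513 m → arm 0.513 m, τ = 273 × 0.513 = 140 N·m clockwise.
Total clockwise load moment = 842.8 N·m.
The cable tension T acts at 2.6 m; only its component perpendicular to the bar, T sinθ, produces torque. sin 23.3° = 0.3955.
For rotational equilibrium, T × 2.6 × 0.3955 = 842.8, so T = 842.8 / 1.028 = 820 N.

T ≈ 820 N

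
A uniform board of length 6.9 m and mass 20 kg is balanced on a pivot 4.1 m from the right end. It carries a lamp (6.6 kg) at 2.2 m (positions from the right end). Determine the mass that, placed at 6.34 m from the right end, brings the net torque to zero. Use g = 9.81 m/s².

Taking torques about the pivot (at 4.1 m from the right end):
Beam weight: 20 × 9.81 = 196.2 N down at 3.45 m → arm 0.65 m, τ = 196.2 × 0.65 = 127.5 N·m clockwise.
Lamp: 6.6 × 9.81 = 64.75 N down at 2.2 m → arm 1.9 m, τ = 64.75 × 1.9 = 123 N·m clockwise.
Net moment of known loads = 250.5 N·m clockwise.
An unknown mass m at 6.34 m has arm 2.24 m; its moment is m·g·2.24 counterclockwise.
Balancing moments: m × 9.81 × 2.24 = 250.5, giving m = 250.5 / (9.81 × 2.24) = 11.4 kg.

m ≈ 11.4 kg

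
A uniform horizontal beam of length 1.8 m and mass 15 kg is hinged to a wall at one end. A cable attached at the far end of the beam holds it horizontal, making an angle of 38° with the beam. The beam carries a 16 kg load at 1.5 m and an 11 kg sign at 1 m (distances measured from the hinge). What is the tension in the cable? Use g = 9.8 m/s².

T ≈ 429 N

About the hinge:
Beam weight: 15 × 9.8 = 147 N down at 0.9 m → arm 0.9 m, τ = 147 × 0.9 = 132.3 N·m clockwise.
Load: 16 × 9.8 = 156.8 N down at 1.5 m → arm 1.5 m, τ = 156.8 × 1.5 = 235.2 N·m clockwise.
Sign: 11 × 9.8 = 107.8 N down at 1 m → arm 1 m, τ = 107.8 × 1 = 107.8 N·m clockwise.
Total clockwise load moment = 475.3 N·m.
The cable tension T acts at 1.8 m; only its component perpendicular to the beam, T sinθ, produces torque. sin 38° = 0.6157.
Balancing moments: T × 1.8 × 0.6157 = 475.3, giving T = 475.3 / 1.108 = 429 N.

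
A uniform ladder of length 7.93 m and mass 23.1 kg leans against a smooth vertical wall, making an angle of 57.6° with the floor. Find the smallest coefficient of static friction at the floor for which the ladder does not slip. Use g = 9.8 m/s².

μ_min ≈ 0.317

Choose the foot of the ladder as the axis so the floor normal and friction both act there and drop out.
Ladder weight 23.1×9.8 = 226.4 N acts at 3.965 m along the ladder; its horizontal arm is 3.965·cos57.6° = 2.125 m → τ = 481.1 N·m clockwise.
Wall normal N acts horizontally at the top; its moment arm is the height L sinθ = 7.93·sin57.6° = 6.696 m, counterclockwise.
Balancing moments: N × 6.696 = 481.1, giving N = 71.85 N.
ΣFx = 0 ⇒ f = N_wall = 71.85 N. ΣFy = 0 ⇒ N_floor = 226.4 N.
μ_min = f / N_floor = 71.85 / 226.4 = 0.317.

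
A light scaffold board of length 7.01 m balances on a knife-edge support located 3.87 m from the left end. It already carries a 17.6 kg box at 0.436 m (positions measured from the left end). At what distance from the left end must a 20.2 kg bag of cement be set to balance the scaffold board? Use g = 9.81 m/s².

x ≈ 6.86 m from the left end

Choose the knife-edge support (at 3.87 m from the left end) as the axis so the support reaction has zero arm there.
Box: 17.6 × 9.81 = 172.7 N down at 0.436 m → arm 3.434 m, τ = 172.7 × 3.434 = 593.1 N·m counterclockwise.
Net moment of existing loads = 593.1 N·m counterclockwise.
The bag of cement weighs 20.2 × 9.81 = 198.2 N and must supply an equal clockwise moment, so its lever arm about the knife-edge support is 593.1 / 198.2 = 2.99 m.
That puts it at 3.87 + 2.99 = 6.86 m from the left end.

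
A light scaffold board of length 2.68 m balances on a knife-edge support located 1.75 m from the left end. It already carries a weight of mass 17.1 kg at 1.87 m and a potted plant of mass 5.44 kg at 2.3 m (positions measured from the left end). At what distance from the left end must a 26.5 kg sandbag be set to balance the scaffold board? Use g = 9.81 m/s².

About the knife-edge support (at 1.75 m from the left end):
Weight: 17.1 × 9.81 = 167.8 N down at 1.87 m → arm 0.12 m, τ = 167.8 × 0.12 = 20.14 N·m clockwise.
Potted plant: 5.44 × 9.81 = 53.37 N down at 2.3 m → arm 0.55 m, τ = 53.37 × 0.55 = 29.35 N·m clockwise.
Net moment of existing loads = 49.49 N·m clockwise.
The sandbag weighs 26.5 × 9.81 = 260 N and must supply an equal counterclockwise moment, so its lever arm about the knife-edge support is 49.49 / 260 = 0.19 m.
That puts it at 1.75 − 0.19 = 1.56 m from the left end.

x ≈ 1.56 m from the left end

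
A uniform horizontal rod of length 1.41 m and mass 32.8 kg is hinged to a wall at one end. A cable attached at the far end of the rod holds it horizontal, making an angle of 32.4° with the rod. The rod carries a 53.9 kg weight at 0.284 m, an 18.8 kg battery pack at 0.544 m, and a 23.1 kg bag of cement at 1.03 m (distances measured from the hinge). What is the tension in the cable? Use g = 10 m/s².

T ≈ 959 N

Sum moments about the hinge (the unknown hinge reaction has zero arm there).
Beam weight: 32.8 × 10 = 328 N down at 0.705 m → arm 0.705 m, τ = 328 × 0.705 = 231.2 N·m clockwise.
Weight: 53.9 × 10 = 539 N down at 0.284 m → arm 0.284 m, τ = 539 × 0.284 = 153.1 N·m clockwise.
Battery pack: 18.8 × 10 = 188 N down at 0.544 m → arm 0.544 m, τ = 188 × 0.544 = 102.3 N·m clockwise.
Bag of cement: 23.1 × 10 = 231 N down at 1.03 m → arm 1.03 m, τ = 231 × 1.03 = 237.9 N·m clockwise.
Total clockwise load moment = 724.5 N·m.
The cable tension T acts at 1.41 m; only its component perpendicular to the rod, T sinθ, produces torque. sin 32.4° = 0.5358.
Στ = 0 ⇒ T × 1.41 × 0.5358 = 724.5 ⇒ T = 724.5 / 0.7555 = 959 N.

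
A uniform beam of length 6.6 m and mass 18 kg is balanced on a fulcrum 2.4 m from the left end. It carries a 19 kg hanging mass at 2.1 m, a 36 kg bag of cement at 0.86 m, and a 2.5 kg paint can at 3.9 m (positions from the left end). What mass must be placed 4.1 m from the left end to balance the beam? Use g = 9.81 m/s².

Taking torques about the fulcrum (at 2.4 m from the left end):
Beam weight: 18 × 9.81 = 176.6 N down at 3.3 m → arm 0.9 m, τ = 176.6 × 0.9 = 158.9 N·m clockwise.
Hanging mass: 19 × 9.81 = 186.4 N down at 2.1 m → arm 0.3 m, τ = 186.4 × 0.3 = 55.92 N·m counterclockwise.
Bag of cement: 36 × 9.81 = 353.2 N down at 0.86 m → arm 1.54 m, τ = 353.2 × 1.54 = 543.9 N·m counterclockwise.
Paint can: 2.5 × 9.81 = 24.53 N down at 3.9 m → arm 1.5 m, τ = 24.53 × 1.5 = 36.8 N·m clockwise.
Net moment of known loads = 404.1 N·m counterclockwise.
An unknown mass m at 4.1 m has arm 1.7 m; its moment is m·g·1.7 clockwise.
Setting net torque to zero: m × 9.81 × 1.7 = 404.1 → m = 404.1 / (9.81 × 1.7) = 24.2 kg.

m ≈ 24.2 kg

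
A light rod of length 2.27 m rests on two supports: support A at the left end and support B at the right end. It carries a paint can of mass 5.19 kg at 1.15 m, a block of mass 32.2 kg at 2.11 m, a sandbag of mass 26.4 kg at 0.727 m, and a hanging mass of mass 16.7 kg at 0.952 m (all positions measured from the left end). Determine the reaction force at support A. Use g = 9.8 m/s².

About support B:
Paint can: 5.19 × 9.8 = 50.86 N down at 1.15 m → arm 1.12 m, τ = 50.86 × 1.12 = 56.96 N·m counterclockwise.
Block: 32.2 × 9.8 = 315.6 N down at 2.11 m → arm 0.16 m, τ = 315.6 × 0.16 = 50.5 N·m counterclockwise.
Sandbag: 26.4 × 9.8 = 258.7 N down at 0.727 m → arm 1.543 m, τ = 258.7 × 1.543 = 399.2 N·m counterclockwise.
Hanging mass: 16.7 × 9.8 = 163.7 N down at 0.952 m → arm 1.318 m, τ = 163.7 × 1.318 = 215.8 N·m counterclockwise.
Net load moment about support B = 722.5 N·m counterclockwise.
Reaction R at support A is upward at 0 m, arm 2.27 m → moment R × 2.27 clockwise.
Setting net torque to zero: R × 2.27 = 722.5 → R = 318 N.

R_A ≈ 318 N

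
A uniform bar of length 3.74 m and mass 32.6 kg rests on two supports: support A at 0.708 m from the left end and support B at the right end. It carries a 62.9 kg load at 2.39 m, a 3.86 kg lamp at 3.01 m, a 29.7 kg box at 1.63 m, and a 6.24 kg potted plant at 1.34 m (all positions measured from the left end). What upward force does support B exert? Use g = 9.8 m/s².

R_B ≈ 594 N

Choose support A as the axis so its reaction then has zero moment arm.
Beam weight: 32.6 × 9.8 = 319.5 N down at 1.87 m → arm 1.162 m, τ = 319.5 × 1.162 = 371.3 N·m clockwise.
Load: 62.9 × 9.8 = 616.4 N down at 2.39 m → arm 1.682 m, τ = 616.4 × 1.682 = 1037 N·m clockwise.
Lamp: 3.86 × 9.8 = 37.83 N down at 3.01 m → arm 2.302 m, τ = 37.83 × 2.302 = 87.08 N·m clockwise.
Box: 29.7 × 9.8 = 291.1 N down at 1.63 m → arm 0.922 m, τ = 291.1 × 0.922 = 268.4 N·m clockwise.
Potted plant: 6.24 × 9.8 = 61.15 N down at 1.34 m → arm 0.632 m, τ = 61.15 × 0.632 = 38.65 N·m clockwise.
Net load moment about support A = 1802 N·m clockwise.
Reaction R at support B is upward at 3.74 m, arm 3.032 m → moment R × 3.032 counterclockwise.
Balancing moments: R × 3.032 = 1802, giving R = 594 N.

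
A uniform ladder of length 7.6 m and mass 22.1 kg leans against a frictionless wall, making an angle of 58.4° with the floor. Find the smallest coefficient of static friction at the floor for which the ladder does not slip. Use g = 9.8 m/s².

About the foot of the ladder:
Ladder weight 22.1×9.8 = 216.6 N acts at 3.8 m along the ladder; its horizontal arm is 3.8·cos58.4° = 1.991 m → τ = 431.3 N·m clockwise.
Wall normal N acts horizontally at the top; its moment arm is the height L sinθ = 7.6·sin58.4° = 6.473 m, counterclockwise.
Balancing moments: N × 6.473 = 431.3, giving N = 66.63 N.
ΣFx = 0 ⇒ f = N_wall = 66.63 N. ΣFy = 0 ⇒ N_floor = 216.6 N.
μ_min = f / N_floor = 66.63 / 216.6 = 0.308.

μ_min ≈ 0.308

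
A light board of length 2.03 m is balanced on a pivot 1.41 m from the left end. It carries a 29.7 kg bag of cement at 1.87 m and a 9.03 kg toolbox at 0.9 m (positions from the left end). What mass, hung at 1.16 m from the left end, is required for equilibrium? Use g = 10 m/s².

Take moments about the pivot (at 1.41 m from the left end).
Bag of cement: 29.7 × 10 = 297 N down at 1.87 m → arm 0.46 m, τ = 297 × 0.46 = 136.6 N·m clockwise.
Toolbox: 9.03 × 10 = 90.3 N down at 0.9 m → arm 0.51 m, τ = 90.3 × 0.51 = 46.05 N·m counterclockwise.
Net moment of known loads = 90.55 N·m clockwise.
An unknown mass m at 1.16 m has arm 0.25 m; its moment is m·g·0.25 counterclockwise.
Balancing moments: m × 10 × 0.25 = 90.55, giving m = 90.55 / (10 × 0.25) = 36.2 kg.

m ≈ 36.2 kg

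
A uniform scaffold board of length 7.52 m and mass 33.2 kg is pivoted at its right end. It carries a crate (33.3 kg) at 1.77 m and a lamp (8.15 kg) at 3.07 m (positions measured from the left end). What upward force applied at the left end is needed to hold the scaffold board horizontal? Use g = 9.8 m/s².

About the right end:
Beam weight: 33.2 × 9.8 = 325.4 N down at 3.76 m → arm 3.76 m, τ = 325.4 × 3.76 = 1224 N·m counterclockwise.
Crate: 33.3 × 9.8 = 326.3 N down at 1.77 m → arm 5.75 m, τ = 326.3 × 5.75 = 1876 N·m counterclockwise.
Lamp: 8.15 × 9.8 = 79.87 N down at 3.07 m → arm 4.45 m, τ = 79.87 × 4.45 = 355.4 N·m counterclockwise.
Net moment of the loads = 3455 N·m counterclockwise.
The upward force F acts at the left end, arm 7.52 m, giving F × 7.52 clockwise.
For rotational equilibrium, F × 7.52 = 3455, so F = 3455 / 7.52 = 459 N.

F ≈ 459 N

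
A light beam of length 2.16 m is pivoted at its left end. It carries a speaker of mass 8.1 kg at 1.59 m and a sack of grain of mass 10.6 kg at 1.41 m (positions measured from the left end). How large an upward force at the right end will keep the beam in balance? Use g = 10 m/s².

F ≈ 129 N

About the left end:
Speaker: 8.1 × 10 = 81 N down at 1.59 m → arm 1.59 m, τ = 81 × 1.59 = 128.8 N·m clockwise.
Sack of grain: 10.6 × 10 = 106 N down at 1.41 m → arm 1.41 m, τ = 106 × 1.41 = 149.5 N·m clockwise.
Net moment of the loads = 278.3 N·m clockwise.
The upward force F acts at the right end, arm 2.16 m, giving F × 2.16 counterclockwise.
Setting net torque to zero: F × 2.16 = 278.3 → F = 278.3 / 2.16 = 129 N.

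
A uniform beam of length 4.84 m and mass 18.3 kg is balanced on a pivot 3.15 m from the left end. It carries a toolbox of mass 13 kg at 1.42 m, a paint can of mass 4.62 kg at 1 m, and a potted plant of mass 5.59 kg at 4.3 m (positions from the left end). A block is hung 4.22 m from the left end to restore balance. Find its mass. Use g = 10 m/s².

Choose the pivot (at 3.15 m from the left end) as the axis so the support reaction has zero arm there.
Beam weight: 18.3 × 10 = 183 N down at 2.42 m → arm 0.73 m, τ = 183 × 0.73 = 133.6 N·m counterclockwise.
Toolbox: 13 × 10 = 130 N down at 1.42 m → arm 1.73 m, τ = 130 × 1.73 = 224.9 N·m counterclockwise.
Paint can: 4.62 × 10 = 46.2 N down at 1 m → arm 2.15 m, τ = 46.2 × 2.15 = 99.33 N·m counterclockwise.
Potted plant: 5.59 × 10 = 55.9 N down at 4.3 m → arm 1.15 m, τ = 55.9 × 1.15 = 64.28 N·m clockwise.
Net moment of known loads = 393.5 N·m counterclockwise.
An unknown mass m at 4.22 m has arm 1.07 m; its moment is m·g·1.07 clockwise.
Balancing moments: m × 10 × 1.07 = 393.5, giving m = 393.5 / (10 × 1.07) = 36.8 kg.

m ≈ 36.8 kg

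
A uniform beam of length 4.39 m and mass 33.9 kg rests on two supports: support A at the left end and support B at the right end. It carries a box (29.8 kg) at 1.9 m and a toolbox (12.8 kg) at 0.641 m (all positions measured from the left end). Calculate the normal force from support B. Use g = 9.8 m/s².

R_B ≈ 311 N

Choose support A as the axis so its reaction then has zero moment arm.
Beam weight: 33.9 × 9.8 = 332.2 N down at 2.195 m → arm 2.195 m, τ = 332.2 × 2.195 = 729.2 N·m clockwise.
Box: 29.8 × 9.8 = 292 N down at 1.9 m → arm 1.9 m, τ = 292 × 1.9 = 554.8 N·m clockwise.
Toolbox: 12.8 × 9.8 = 125.4 N down at 0.641 m → arm 0.641 m, τ = 125.4 × 0.641 = 80.38 N·m clockwise.
Net load moment about support A = 1364 N·m clockwise.
Reaction R at support B is upward at 4.39 m, arm 4.39 m → moment R × 4.39 counterclockwise.
Setting net torque to zero: R × 4.39 = 1364 → R = 311 N.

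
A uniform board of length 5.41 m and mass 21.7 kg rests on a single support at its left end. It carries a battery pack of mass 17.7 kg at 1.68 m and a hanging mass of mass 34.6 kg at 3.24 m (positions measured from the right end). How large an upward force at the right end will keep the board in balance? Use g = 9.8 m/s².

F ≈ 362 N

Taking torques about the left end:
Beam weight: 21.7 × 9.8 = 212.7 N down at 2.705 m → arm 2.705 m, τ = 212.7 × 2.705 = 575.4 N·m clockwise.
Battery pack: 17.7 × 9.8 = 173.5 N down at 1.68 m → arm 3.73 m, τ = 173.5 × 3.73 = 647.2 N·m clockwise.
Hanging mass: 34.6 × 9.8 = 339.1 N down at 3.24 m → arm 2.17 m, τ = 339.1 × 2.17 = 735.8 N·m clockwise.
Net moment of the loads = 1958 N·m clockwise.
The upward force F acts at the right end, arm 5.41 m, giving F × 5.41 counterclockwise.
Balancing moments: F × 5.41 = 1958, giving F = 1958 / 5.41 = 362 N.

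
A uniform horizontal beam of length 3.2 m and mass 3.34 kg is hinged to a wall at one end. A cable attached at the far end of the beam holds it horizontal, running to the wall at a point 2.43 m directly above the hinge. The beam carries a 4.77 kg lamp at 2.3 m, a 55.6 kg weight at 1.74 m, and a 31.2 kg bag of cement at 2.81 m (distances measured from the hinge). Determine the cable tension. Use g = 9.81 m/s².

Take moments about the hinge.
Beam weight: 3.34 × 9.81 = 32.77 N down at 1.6 m → arm 1.6 m, τ = 32.77 × 1.6 = 52.43 N·m clockwise.
Lamp: 4.77 × 9.81 = 46.79 N down at 2.3 m → arm 2.3 m, τ = 46.79 × 2.3 = 107.6 N·m clockwise.
Weight: 55.6 × 9.81 = 545.4 N down at 1.74 m → arm 1.74 m, τ = 545.4 × 1.74 = 949 N·m clockwise.
Bag of cement: 31.2 × 9.81 = 306.1 N down at 2.81 m → arm 2.81 m, τ = 306.1 × 2.81 = 860.1 N·m clockwise.
Total clockwise load moment = 1969 N·m.
The cable tension T acts at 3.2 m; only its component perpendicular to the beam, T sinθ, produces torque. sinθ = h/√(h²+d²) = 2.43/√(2.43²+3.2²) = 0.6048.
Balancing moments: T × 3.2 × 0.6048 = 1969, giving T = 1969 / 1.935 = 1020 N.

T ≈ 1020 N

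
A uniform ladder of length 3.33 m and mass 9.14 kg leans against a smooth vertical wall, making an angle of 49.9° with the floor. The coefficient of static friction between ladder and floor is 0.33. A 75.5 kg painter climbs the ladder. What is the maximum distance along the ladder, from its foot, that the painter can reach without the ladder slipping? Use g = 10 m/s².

d ≈ 1.26 m

Take moments about the foot of the ladder.
Ladder weight 9.14×10 = 91.4 N acts at 1.665 m along the ladder; its horizontal arm is 1.665·cos49.9° = 1.072 m → τ = 97.98 N·m clockwise.
Painter weight 75.5×10 = 755 N at distance d → arm d·cos49.9° → τ = 755·d·0.6441 clockwise.
Wall normal N at the top has arm L sinθ = 2.547 m counterclockwise, so Στ = 0 gives N·2.547 = 97.98 + 486.3·d.
ΣFy = 0 ⇒ N_floor = 846.4 N, so the maximum friction is μ_s·N_floor = 0.33×846.4 = 279.3 N. ΣFx = 0 ⇒ N_wall = f, so at the slipping point N = 279.3 N.
Substituting: 279.3×2.547 = 97.98 + 486.3·d ⇒ d = (711.4 − 97.98) / 486.3 = 1.26 m.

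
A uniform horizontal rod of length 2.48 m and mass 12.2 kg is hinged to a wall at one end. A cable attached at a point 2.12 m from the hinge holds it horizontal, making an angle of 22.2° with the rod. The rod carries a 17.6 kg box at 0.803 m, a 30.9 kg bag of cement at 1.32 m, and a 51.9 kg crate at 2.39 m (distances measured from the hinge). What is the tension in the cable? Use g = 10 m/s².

Sum moments about the hinge (the unknown hinge reaction has zero arm there).
Beam weight: 12.2 × 10 = 122 N down at 1.24 m → arm 1.24 m, τ = 122 × 1.24 = 151.3 N·m clockwise.
Box: 17.6 × 10 = 176 N down at 0.803 m → arm 0.803 m, τ = 176 × 0.803 = 141.3 N·m clockwise.
Bag of cement: 30.9 × 10 = 309 N down at 1.32 m → arm 1.32 m, τ = 309 × 1.32 = 407.9 N·m clockwise.
Crate: 51.9 × 10 = 519 N down at 2.39 m → arm 2.39 m, τ = 519 × 2.39 = 1240 N·m clockwise.
Total clockwise load moment = 1940 N·m.
The cable tension T acts at 2.12 m; only its component perpendicular to the rod, T sinθ, produces torque. sin 22.2° = 0.3778.
Setting net torque to zero: T × 2.12 × 0.3778 = 1940 → T = 1940 / 0.8009 = 2420 N.

T ≈ 2420 N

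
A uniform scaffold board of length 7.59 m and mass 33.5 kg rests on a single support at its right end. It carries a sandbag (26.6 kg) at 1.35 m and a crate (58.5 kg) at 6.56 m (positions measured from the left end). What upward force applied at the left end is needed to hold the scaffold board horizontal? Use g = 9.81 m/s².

About the right end:
Beam weight: 33.5 × 9.81 = 328.6 N down at 3.795 m → arm 3.795 m, τ = 328.6 × 3.795 = 1247 N·m counterclockwise.
Sandbag: 26.6 × 9.81 = 260.9 N down at 1.35 m → arm 6.24 m, τ = 260.9 × 6.24 = 1628 N·m counterclockwise.
Crate: 58.5 × 9.81 = 573.9 N down at 6.56 m → arm 1.03 m, τ = 573.9 × 1.03 = 591.1 N·m counterclockwise.
Net moment of the loads = 3466 N·m counterclockwise.
The upward force F acts at the left end, arm 7.59 m, giving F × 7.59 clockwise.
Στ = 0 ⇒ F × 7.59 = 3466 ⇒ F = 3466 / 7.59 = 457 N.

F ≈ 457 N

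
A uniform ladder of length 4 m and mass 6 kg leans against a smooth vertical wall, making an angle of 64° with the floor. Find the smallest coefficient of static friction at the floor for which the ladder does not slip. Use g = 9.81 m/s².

Sum moments about the foot of the ladder (the floor normal and friction both act there and drop out).
Ladder weight 6×9.81 = 58.86 N acts at 2 m along the ladder; its horizontal arm is 2·cos64° = 0.8767 m → τ = 51.6 N·m clockwise.
Wall normal N acts horizontally at the top; its moment arm is the height L sinθ = 4·sin64° = 3.595 m, counterclockwise.
Balancing moments: N × 3.595 = 51.6, giving N = 14.35 N.
ΣFx = 0 ⇒ f = N_wall = 14.35 N. ΣFy = 0 ⇒ N_floor = 58.86 N.
μ_min = f / N_floor = 14.35 / 58.86 = 0.244.

μ_min ≈ 0.244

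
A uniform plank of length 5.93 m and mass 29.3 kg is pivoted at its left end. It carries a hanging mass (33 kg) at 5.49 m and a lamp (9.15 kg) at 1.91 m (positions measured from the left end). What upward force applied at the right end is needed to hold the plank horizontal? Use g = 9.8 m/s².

F ≈ 472 N

Take moments about the left end.
Beam weight: 29.3 × 9.8 = 287.1 N down at 2.965 m → arm 2.965 m, τ = 287.1 × 2.965 = 851.3 N·m clockwise.
Hanging mass: 33 × 9.8 = 323.4 N down at 5.49 m → arm 5.49 m, τ = 323.4 × 5.49 = 1775 N·m clockwise.
Lamp: 9.15 × 9.8 = 89.67 N down at 1.91 m → arm 1.91 m, τ = 89.67 × 1.91 = 171.3 N·m clockwise.
Net moment of the loads = 2798 N·m clockwise.
The upward force F acts at the right end, arm 5.93 m, giving F × 5.93 counterclockwise.
Στ = 0 ⇒ F × 5.93 = 2798 ⇒ F = 2798 / 5.93 = 472 N.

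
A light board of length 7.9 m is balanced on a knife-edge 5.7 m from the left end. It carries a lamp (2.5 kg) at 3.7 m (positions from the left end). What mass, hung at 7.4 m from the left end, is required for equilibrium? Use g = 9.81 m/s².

m ≈ 2.94 kg

Choose the knife-edge (at 5.7 m from the left end) as the axis so the support reaction has zero arm there.
Lamp: 2.5 × 9.81 = 24.53 N down at 3.7 m → arm 2 m, τ = 24.53 × 2 = 49.06 N·m counterclockwise.
Net moment of known loads = 49.06 N·m counterclockwise.
An unknown mass m at 7.4 m has arm 1.7 m; its moment is m·g·1.7 clockwise.
Balancing moments: m × 9.81 × 1.7 = 49.06, giving m = 49.06 / (9.81 × 1.7) = 2.94 kg.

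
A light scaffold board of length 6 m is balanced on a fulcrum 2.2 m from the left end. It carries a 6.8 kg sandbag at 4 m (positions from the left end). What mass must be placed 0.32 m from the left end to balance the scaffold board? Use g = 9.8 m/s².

Choose the fulcrum (at 2.2 m from the left end) as the axis so the support reaction has zero arm there.
Sandbag: 6.8 × 9.8 = 66.64 N down at 4 m → arm 1.8 m, τ = 66.64 × 1.8 = 120 N·m clockwise.
Net moment of known loads = 120 N·m clockwise.
An unknown mass m at 0.32 m has arm 1.88 m; its moment is m·g·1.88 counterclockwise.
Setting net torque to zero: m × 9.8 × 1.88 = 120 → m = 120 / (9.8 × 1.88) = 6.51 kg.

m ≈ 6.51 kg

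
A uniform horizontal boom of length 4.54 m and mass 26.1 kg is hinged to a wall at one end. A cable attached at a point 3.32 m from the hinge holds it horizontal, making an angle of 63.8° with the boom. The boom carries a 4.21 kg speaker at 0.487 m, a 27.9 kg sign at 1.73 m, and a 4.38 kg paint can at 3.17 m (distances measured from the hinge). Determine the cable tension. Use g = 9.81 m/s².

Taking torques about the hinge:
Beam weight: 26.1 × 9.81 = 256 N down at 2.27 m → arm 2.27 m, τ = 256 × 2.27 = 581.1 N·m clockwise.
Speaker: 4.21 × 9.81 = 41.3 N down at 0.487 m → arm 0.487 m, τ = 41.3 × 0.487 = 20.11 N·m clockwise.
Sign: 27.9 × 9.81 = 273.7 N down at 1.73 m → arm 1.73 m, τ = 273.7 × 1.73 = 473.5 N·m clockwise.
Paint can: 4.38 × 9.81 = 42.97 N down at 3.17 m → arm 3.17 m, τ = 42.97 × 3.17 = 136.2 N·m clockwise.
Total clockwise load moment = 1211 N·m.
The cable tension T acts at 3.32 m; only its component perpendicular to the boom, T sinθ, produces torque. sin 63.8° = 0.8973.
Balancing moments: T × 3.32 × 0.8973 = 1211, giving T = 1211 / 2.979 = 407 N.

T ≈ 407 N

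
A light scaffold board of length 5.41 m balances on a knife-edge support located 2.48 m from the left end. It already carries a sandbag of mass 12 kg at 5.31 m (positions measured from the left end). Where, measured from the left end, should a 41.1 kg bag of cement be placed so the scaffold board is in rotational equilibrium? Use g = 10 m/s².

x ≈ 1.65 m from the left end

Taking torques about the knife-edge support (at 2.48 m from the left end):
Sandbag: 12 × 10 = 120 N down at 5.31 m → arm 2.83 m, τ = 120 × 2.83 = 339.6 N·m clockwise.
Net moment of existing loads = 339.6 N·m clockwise.
The bag of cement weighs 41.1 × 10 = 411 N and must supply an equal counterclockwise moment, so its lever arm about the knife-edge support is 339.6 / 411 = 0.826 m.
That puts it at 2.48 − 0.826 = 1.65 m from the left end.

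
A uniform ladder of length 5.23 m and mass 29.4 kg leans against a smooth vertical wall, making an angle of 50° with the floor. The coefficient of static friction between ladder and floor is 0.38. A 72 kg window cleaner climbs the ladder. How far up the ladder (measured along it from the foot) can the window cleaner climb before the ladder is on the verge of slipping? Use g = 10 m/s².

d ≈ 2.27 m

About the foot of the ladder:
Ladder weight 29.4×10 = 294 N acts at 2.615 m along the ladder; its horizontal arm is 2.615·cos50° = 1.681 m → τ = 494.2 N·m clockwise.
Window cleaner weight 72×10 = 720 N at distance d → arm d·cos50° → τ = 720·d·0.6428 clockwise.
Wall normal N at the top has arm L sinθ = 4.006 m counterclockwise, so Στ = 0 gives N·4.006 = 494.2 + 462.8·d.
ΣFy = 0 ⇒ N_floor = 1014 N, so the maximum friction is μ_s·N_floor = 0.38×1014 = 385.3 N. ΣFx = 0 ⇒ N_wall = f, so at the slipping point N = 385.3 N.
Substituting: 385.3×4.006 = 494.2 + 462.8·d ⇒ d = (1544 − 494.2) / 462.8 = 2.27 m.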